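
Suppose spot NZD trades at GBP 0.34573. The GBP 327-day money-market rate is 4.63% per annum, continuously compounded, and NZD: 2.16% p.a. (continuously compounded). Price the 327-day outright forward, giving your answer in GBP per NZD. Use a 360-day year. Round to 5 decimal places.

0.35357

T = 327/360 years.
GBP growth factor: e^(0.0463×327/360) = 1.0429527.
NZD growth factor: e^(0.0216×327/360) = 1.0198137.
CIP: F = S · (grow GBP)/(grow NZD) = 0.34573 × 1.0429527/1.0198137 = 0.3535744 GBP per NZD.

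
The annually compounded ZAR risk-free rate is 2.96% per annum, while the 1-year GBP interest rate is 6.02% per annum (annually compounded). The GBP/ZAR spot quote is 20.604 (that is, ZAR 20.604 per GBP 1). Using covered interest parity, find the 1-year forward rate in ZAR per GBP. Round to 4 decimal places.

20.0093

T = 1 year.
ZAR accumulates by (1 + 0.0296)^1 = 1.029600.
GBP accumulates by (1 + 0.0602)^1 = 1.060200.
CIP: F = S · (grow ZAR)/(grow GBP) = 20.604 × 1.029600/1.060200 = 20.009317 ZAR per GBP.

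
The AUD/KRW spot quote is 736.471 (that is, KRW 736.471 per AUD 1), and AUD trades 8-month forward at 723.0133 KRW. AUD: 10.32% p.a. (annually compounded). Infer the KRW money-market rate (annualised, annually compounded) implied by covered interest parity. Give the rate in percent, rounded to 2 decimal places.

T = 8/12 years.
F/S = 723.0133/736.471 = 0.9817268 = (growth of KRW) / (growth of AUD).
The AUD side grows by (1 + 0.1032)^(8/12) = 1.0676679.
So the KRW growth factor = 1.0481582.
Annualise: 1.0481582^(12/8) − 1 = 0.073100 = 7.31%.

7.31%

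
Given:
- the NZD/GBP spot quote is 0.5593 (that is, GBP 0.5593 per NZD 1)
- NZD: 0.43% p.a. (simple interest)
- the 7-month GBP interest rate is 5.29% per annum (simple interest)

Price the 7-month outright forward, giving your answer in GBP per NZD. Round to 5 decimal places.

T = 7/12 years.
GBP growth factor: 1 + 0.0529×7/12 = 1.0308583.
NZD accumulates by 1 + 0.0043×7/12 = 1.0025083.
Forward (GBP per NZD) = 0.5593 × 1.0308583 / 1.0025083 = 0.5751165.

0.57512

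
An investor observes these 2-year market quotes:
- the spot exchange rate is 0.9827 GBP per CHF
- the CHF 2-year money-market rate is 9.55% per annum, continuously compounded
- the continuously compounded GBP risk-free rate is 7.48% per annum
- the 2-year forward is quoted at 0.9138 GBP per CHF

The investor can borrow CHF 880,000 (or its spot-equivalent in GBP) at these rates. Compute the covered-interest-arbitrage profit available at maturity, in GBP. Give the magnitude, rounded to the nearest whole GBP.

GBP 30,941

T = 2 years.
Keep in CHF, deliver into the forward: 880,000·1.21045945·0.9138 = GBP 973,383.70.
Swap to GBP now, deposit: 880,000·0.9827·1.1613696 = GBP 1,004,324.56.
The quoted forward undervalues CHF, so borrow CHF, convert to GBP at spot, deposit the GBP at 7.48%, and buy CHF forward at 0.9138 to cover the loan.
The gap between the two covered legs is GBP 30,941.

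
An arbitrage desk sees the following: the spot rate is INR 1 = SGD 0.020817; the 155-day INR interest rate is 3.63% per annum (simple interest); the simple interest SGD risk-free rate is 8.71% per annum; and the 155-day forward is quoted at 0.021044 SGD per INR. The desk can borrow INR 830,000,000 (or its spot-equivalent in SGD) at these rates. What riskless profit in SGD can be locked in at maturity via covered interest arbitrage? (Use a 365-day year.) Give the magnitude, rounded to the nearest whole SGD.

SGD 181,419

T = 155/365 years.
Keep in INR, deliver into the forward: 830,000,000·1.0154150685·0.021044 = SGD 17,735,767.60.
Swap to SGD now, deposit: 830,000,000·0.020817·1.0369876712 = SGD 17,917,187.05.
The quoted forward undervalues INR, so borrow INR, convert to SGD at spot, deposit the SGD at 8.71%, and buy INR forward at 0.021044 to cover the loan.
Profit = 17,917,187.05 − 17,735,767.60 = SGD 181,419.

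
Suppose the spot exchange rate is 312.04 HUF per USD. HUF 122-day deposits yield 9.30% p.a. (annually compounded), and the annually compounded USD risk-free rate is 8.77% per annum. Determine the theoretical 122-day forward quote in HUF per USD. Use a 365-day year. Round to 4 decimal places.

T = 122/365 years.
HUF accumulates by (1 + 0.0930)^(122/365) = 1.030169427.
USD growth factor: (1 + 0.0877)^(122/365) = 1.028497052.
So F = 312.04 × 1.030169427 / 1.028497052 = 312.547389 (HUF/USD).

312.5474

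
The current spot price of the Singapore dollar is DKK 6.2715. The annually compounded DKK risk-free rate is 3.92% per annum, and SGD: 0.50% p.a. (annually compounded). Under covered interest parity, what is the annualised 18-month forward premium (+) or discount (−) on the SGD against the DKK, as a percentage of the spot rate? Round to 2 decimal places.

+3.43%

T = 18/12 years.
CIP forward (DKK per SGD) = 6.2715 × 1.0593725/1.0075094 = 6.5943351.
Annualised premium = (F − S)/S × (1/T) = (6.5943351 − 6.2715)/6.2715 ÷ (18/12) = 3.43%.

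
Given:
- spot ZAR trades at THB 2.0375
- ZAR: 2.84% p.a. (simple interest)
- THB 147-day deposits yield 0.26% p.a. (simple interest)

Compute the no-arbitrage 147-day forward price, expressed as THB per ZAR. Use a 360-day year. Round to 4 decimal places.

T = 147/360 years.
THB accumulates by 1 + 0.0026×147/360 = 1.0010617.
ZAR accumulates by 1 + 0.0284×147/360 = 1.0115967.
CIP: F = S · (grow THB)/(grow ZAR) = 2.0375 × 1.0010617/1.0115967 = 2.016281 THB per ZAR.

2.0163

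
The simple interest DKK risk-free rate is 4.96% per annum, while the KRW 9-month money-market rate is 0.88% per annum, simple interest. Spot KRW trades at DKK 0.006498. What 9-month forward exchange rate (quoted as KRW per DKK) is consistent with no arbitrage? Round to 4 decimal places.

T = 9/12 years.
DKK accumulates by 1 + 0.0496×9/12 = 1.037200.
KRW accumulates by 1 + 0.0088×9/12 = 1.006600.
So F = 0.006498 × 1.037200 / 1.006600 = 0.00669553507 (DKK/KRW).
Invert for KRW per DKK: 1 / 0.00669553507 = 149.3533.

149.3533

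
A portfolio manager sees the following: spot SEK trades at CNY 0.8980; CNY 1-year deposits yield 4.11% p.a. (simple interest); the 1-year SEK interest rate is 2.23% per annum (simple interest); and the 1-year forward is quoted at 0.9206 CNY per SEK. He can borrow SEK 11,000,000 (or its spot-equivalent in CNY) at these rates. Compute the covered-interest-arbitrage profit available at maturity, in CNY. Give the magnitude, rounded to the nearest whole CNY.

T = 1 year.
Route A — deposit SEK, sell forward: 11,000,000 × 1.022300 × 0.9206 = CNY 10,352,423.18.
Route B — convert at spot, deposit CNY: 11,000,000 × 0.8980 × 1.041100 = CNY 10,283,985.80.
The quoted forward overvalues SEK, so borrow CNY, buy SEK at spot, deposit the SEK at 2.23%, and sell the proceeds forward at 0.9206.
The gap between the two covered legs is CNY 68,437.

CNY 68,437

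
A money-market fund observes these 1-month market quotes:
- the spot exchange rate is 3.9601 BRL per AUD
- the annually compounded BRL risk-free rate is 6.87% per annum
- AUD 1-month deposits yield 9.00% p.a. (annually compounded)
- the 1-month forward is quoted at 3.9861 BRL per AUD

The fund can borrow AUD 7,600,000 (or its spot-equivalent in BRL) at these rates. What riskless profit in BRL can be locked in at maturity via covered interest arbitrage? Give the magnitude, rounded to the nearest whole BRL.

BRL 248,836

T = 1/12 years.
Invest the AUD and cover forward: 7,600,000 × 1.0072073233 × 3.9861 = BRL 30,512,701.25.
Convert at spot and invest in BRL: 7,600,000 × 3.9601 × 1.0055522701 = BRL 30,263,865.34.
The quoted forward overvalues AUD, so borrow BRL, buy AUD at spot, deposit the AUD at 9.00%, and sell the proceeds forward at 3.9861.
Arbitrage profit = |30,512,701.25 − 30,263,865.34| = BRL 248,836.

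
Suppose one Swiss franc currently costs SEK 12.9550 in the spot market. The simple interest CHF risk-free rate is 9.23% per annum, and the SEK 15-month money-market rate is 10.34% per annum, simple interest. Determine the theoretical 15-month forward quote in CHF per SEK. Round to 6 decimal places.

0.076242

T = 15/12 years.
SEK growth factor: 1 + 0.1034×15/12 = 1.129250.
CHF growth factor: 1 + 0.0923×15/12 = 1.115375.
CIP: F = S · (grow SEK)/(grow CHF) = 12.955 × 1.129250/1.115375 = 13.11616 SEK per CHF.
Quoted the other way: 1/13.11616 = 0.076242 CHF per SEK.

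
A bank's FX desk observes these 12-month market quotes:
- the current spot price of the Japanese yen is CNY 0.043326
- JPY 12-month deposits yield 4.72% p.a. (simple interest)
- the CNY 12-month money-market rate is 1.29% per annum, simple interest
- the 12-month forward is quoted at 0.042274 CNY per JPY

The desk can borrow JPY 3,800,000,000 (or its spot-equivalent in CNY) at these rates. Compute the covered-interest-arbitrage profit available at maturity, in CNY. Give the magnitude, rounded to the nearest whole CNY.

T = 1 year.
Invest the JPY and cover forward: 3,800,000,000 × 1.047200 × 0.042274 = CNY 168,223,464.64.
Convert at spot and invest in CNY: 3,800,000,000 × 0.043326 × 1.012900 = CNY 166,762,640.52.
The quoted forward overvalues JPY, so borrow CNY, buy JPY at spot, deposit the JPY at 4.72%, and sell the proceeds forward at 0.042274.
Profit = 168,223,464.64 − 166,762,640.52 = CNY 1,460,824.

CNY 1,460,824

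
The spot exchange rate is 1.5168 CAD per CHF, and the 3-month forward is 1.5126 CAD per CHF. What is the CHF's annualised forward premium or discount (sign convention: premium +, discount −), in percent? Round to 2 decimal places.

-1.11%

T = 3/12 years.
(F − S)/S = (1.5126 − 1.5168)/1.5168 = -0.0027690.
Annualise by dividing by T: -0.0027690 / (3/12) = -0.011076 → -1.11%.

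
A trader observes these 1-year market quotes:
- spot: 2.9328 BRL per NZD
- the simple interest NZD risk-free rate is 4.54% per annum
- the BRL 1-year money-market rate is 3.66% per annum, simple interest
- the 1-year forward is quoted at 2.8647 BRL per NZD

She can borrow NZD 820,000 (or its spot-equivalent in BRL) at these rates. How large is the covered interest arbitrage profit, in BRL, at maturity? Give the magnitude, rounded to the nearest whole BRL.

T = 1 year.
Keep in NZD, deliver into the forward: 820,000·1.045400·2.8647 = BRL 2,455,701.05.
Swap to BRL now, deposit: 820,000·2.9328·1.036600 = BRL 2,492,915.19.
The quoted forward undervalues NZD, so borrow NZD, convert to BRL at spot, deposit the BRL at 3.66%, and buy NZD forward at 2.8647 to cover the loan.
Arbitrage profit = |2,455,701.05 − 2,492,915.19| = BRL 37,214.

BRL 37,214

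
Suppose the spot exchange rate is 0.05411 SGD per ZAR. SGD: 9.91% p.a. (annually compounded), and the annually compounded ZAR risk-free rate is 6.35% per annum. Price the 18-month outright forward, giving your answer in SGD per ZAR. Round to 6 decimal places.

T = 18/12 years.
SGD growth factor: (1 + 0.0991)^(18/12) = 1.1522741.
Growth of 1 ZAR over T: (1 + 0.0635)^(18/12) = 1.0967465.
Forward (SGD per ZAR) = 0.05411 × 1.1522741 / 1.0967465 = 0.05684956.

0.056850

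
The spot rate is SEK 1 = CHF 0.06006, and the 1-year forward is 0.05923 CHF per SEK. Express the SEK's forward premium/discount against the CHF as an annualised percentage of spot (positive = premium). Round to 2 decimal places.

-1.38%

T = 1 year.
SEK trades forward at -1.38195% vs spot over the period.
×(1/T) gives -1.38% p.a.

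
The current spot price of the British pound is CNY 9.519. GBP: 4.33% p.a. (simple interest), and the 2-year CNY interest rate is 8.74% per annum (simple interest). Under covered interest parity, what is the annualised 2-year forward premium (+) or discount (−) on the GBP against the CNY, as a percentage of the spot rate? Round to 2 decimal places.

+4.06%

T = 2 years.
CIP forward (CNY per GBP) = 9.519 × 1.174800/1.086600 = 10.291663.
Annualised premium = (F − S)/S × (1/T) = (10.291663 − 9.519)/9.519 ÷ 2 = 4.06%.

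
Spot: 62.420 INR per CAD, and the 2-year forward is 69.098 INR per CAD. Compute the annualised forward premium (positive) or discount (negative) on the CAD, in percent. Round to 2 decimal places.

+5.35%

T = 2 years.
Period premium: (69.098 − 62.42)/62.42 = 0.1069849.
×(1/T) gives 5.35% p.a.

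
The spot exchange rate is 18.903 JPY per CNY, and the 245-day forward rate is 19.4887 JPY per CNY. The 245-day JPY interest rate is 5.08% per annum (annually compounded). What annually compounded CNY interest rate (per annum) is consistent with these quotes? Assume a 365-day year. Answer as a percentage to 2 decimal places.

T = 245/365 years.
By CIP, F/S equals the JPY-to-CNY growth ratio: 19.4887/18.903 = 1.0309845.
The JPY side grows by (1 + 0.0508)^(245/365) = 1.0338201.
So the CNY growth factor = 1.0027504.
r = 1.0027504^(365/245) − 1 = 0.004100 → 0.41%.

0.41%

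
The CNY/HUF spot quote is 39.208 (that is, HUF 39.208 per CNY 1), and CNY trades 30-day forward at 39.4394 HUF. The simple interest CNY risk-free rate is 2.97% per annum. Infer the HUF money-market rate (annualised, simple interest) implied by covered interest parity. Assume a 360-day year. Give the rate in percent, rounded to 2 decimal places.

T = 30/360 years.
By CIP, F/S equals the HUF-to-CNY growth ratio: 39.4394/39.208 = 1.0059019.
CNY growth factor: 1 + 0.0297×30/360 = 1.002475.
Hence g_HUF = 1.0083915.
(1.0083915 − 1)/T = 0.100698, i.e. 10.07%.

10.07%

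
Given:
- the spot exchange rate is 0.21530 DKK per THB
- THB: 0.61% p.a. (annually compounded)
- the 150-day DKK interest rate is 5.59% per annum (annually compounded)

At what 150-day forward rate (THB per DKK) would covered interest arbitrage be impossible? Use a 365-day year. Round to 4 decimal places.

4.5534

T = 150/365 years.
DKK accumulates by (1 + 0.0559)^(150/365) = 1.0226052.
THB accumulates by (1 + 0.0061)^(150/365) = 1.0025024.
CIP: F = S · (grow DKK)/(grow THB) = 0.2153 × 1.0226052/1.0025024 = 0.2196173 DKK per THB.
Quoted the other way: 1/0.2196173 = 4.5534 THB per DKK.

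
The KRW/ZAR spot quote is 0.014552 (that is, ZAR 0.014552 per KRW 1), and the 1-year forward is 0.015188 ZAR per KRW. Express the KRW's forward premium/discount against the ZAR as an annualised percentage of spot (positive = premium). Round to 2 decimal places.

+4.37%

T = 1 year.
(F − S)/S = (0.015188 − 0.014552)/0.014552 = 0.0437053.
×(1/T) gives 4.37% p.a.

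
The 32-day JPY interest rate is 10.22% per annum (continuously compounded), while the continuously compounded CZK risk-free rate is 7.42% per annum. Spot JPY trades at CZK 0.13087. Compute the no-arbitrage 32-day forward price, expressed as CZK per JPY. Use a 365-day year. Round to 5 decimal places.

T = 32/365 years.
CZK accumulates by e^(0.0742×32/365) = 1.0065264.
Growth of 1 JPY over T: e^(0.1022×32/365) = 1.0090003.
CIP: F = S · (grow CZK)/(grow JPY) = 0.13087 × 1.0065264/1.0090003 = 0.1305491 CZK per JPY.

0.13055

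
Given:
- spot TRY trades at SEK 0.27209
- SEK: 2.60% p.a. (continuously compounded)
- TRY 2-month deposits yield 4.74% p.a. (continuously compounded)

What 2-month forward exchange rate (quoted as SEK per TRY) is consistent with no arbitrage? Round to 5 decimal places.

T = 2/12 years.
Growth of 1 SEK over T: e^(0.0260×2/12) = 1.0043427.
TRY growth factor: e^(0.0474×2/12) = 1.0079313.
Forward (SEK per TRY) = 0.27209 × 1.0043427 / 1.0079313 = 0.2711213.

0.27112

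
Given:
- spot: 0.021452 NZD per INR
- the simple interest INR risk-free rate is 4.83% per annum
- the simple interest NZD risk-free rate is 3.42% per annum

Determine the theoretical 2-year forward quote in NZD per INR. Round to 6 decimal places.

T = 2 years.
Growth of 1 NZD over T: 1 + 0.0342×2 = 1.068400.
Growth of 1 INR over T: 1 + 0.0483×2 = 1.096600.
So F = 0.021452 × 1.068400 / 1.096600 = 0.02090034 (NZD/INR).

0.020900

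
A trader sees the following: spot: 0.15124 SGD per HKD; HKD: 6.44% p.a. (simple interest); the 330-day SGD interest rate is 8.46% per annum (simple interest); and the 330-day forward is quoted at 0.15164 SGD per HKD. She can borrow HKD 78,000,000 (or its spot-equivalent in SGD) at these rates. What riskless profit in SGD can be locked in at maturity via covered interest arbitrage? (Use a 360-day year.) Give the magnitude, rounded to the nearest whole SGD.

SGD 185,394

T = 330/360 years.
Keep in HKD, deliver into the forward: 78,000,000·1.0590333333·0.15164 = SGD 12,526,161.54.
Swap to SGD now, deposit: 78,000,000·0.15124·1.077550 = SGD 12,711,555.64.
The quoted forward undervalues HKD, so borrow HKD, convert to SGD at spot, deposit the SGD at 8.46%, and buy HKD forward at 0.15164 to cover the loan.
Profit = 12,711,555.64 − 12,526,161.54 = SGD 185,394.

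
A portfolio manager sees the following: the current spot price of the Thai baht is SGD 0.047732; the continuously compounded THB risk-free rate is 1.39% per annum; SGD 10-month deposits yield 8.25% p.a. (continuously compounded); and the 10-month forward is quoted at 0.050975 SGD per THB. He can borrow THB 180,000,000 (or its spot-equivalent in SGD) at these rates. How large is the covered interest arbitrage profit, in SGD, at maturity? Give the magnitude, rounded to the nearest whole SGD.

SGD 79,179

T = 10/12 years.
Keep in THB, deliver into the forward: 180,000,000·1.01165068·0.050975 = SGD 9,282,400.81.
Swap to SGD now, deposit: 180,000,000·0.047732·1.071168384 = SGD 9,203,221.67.
The quoted forward overvalues THB, so borrow SGD, buy THB at spot, deposit the THB at 1.39%, and sell the proceeds forward at 0.050975.
Arbitrage profit = |9,282,400.81 − 9,203,221.67| = SGD 79,179.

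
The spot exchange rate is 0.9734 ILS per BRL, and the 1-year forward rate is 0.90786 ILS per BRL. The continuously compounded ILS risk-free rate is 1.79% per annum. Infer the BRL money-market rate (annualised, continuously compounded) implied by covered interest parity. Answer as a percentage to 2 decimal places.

8.76%

T = 1 year.
CIP gives F = S · g_ILS/g_BRL, so g_ILS/g_BRL = 0.90786/0.9734 = 0.9326690.
The ILS side grows by e^(0.0179×1) = 1.0180612.
Hence g_BRL = 1.0915568.
r = ln(1.0915568)/1 = 0.087605 → 8.76%.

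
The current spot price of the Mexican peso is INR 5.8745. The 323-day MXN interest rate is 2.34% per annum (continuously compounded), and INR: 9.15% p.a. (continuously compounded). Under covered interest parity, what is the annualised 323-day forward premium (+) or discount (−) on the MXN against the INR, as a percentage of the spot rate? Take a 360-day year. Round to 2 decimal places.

+7.02%

T = 323/360 years.
F = S · g_INR/g_MXN = 5.8745 × 1.0855598/1.0212169 = 6.2446294.
(F − S)/S ÷ T = (6.2446294 − 5.8745)/5.8745/(323/360) = 0.070224 → 7.02%.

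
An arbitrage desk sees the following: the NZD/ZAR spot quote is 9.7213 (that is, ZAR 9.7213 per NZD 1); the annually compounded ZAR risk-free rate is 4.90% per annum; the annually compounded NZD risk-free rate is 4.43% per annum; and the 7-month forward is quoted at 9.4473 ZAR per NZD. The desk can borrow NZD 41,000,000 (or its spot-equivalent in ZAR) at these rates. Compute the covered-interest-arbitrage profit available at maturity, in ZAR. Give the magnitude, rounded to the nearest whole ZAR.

T = 7/12 years.
Route A — deposit NZD, sell forward: 41,000,000 × 1.02560802922 × 9.4473 = ZAR 397,258,296.11.
Route B — convert at spot, deposit ZAR: 41,000,000 × 9.7213 × 1.02829810338 = ZAR 409,852,168.45.
The quoted forward undervalues NZD, so borrow NZD, convert to ZAR at spot, deposit the ZAR at 4.90%, and buy NZD forward at 9.4473 to cover the loan.
The gap between the two covered legs is ZAR 12,593,872.

ZAR 12,593,872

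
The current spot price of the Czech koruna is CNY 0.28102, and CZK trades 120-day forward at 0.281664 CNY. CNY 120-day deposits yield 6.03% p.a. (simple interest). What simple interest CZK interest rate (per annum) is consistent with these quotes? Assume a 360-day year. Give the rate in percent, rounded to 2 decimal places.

T = 120/360 years.
CIP gives F = S · g_CNY/g_CZK, so g_CNY/g_CZK = 0.281664/0.28102 = 1.0022917.
The CNY side grows by 1 + 0.0603×120/360 = 1.020100.
So the CZK growth factor = 1.0177676.
(1.0177676 − 1)/T = 0.053303, i.e. 5.33%.

5.33%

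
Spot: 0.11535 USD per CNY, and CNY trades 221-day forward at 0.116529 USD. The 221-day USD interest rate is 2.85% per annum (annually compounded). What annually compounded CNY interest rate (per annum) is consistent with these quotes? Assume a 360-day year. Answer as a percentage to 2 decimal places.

T = 221/360 years.
F/S = 0.116529/0.11535 = 1.0102211 = (growth of USD) / (growth of CNY).
USD growth factor: (1 + 0.0285)^(221/360) = 1.0174008.
So the CNY growth factor = 1.0071071.
Annualise: 1.0071071^(360/221) − 1 = 0.011603 = 1.16%.

1.16%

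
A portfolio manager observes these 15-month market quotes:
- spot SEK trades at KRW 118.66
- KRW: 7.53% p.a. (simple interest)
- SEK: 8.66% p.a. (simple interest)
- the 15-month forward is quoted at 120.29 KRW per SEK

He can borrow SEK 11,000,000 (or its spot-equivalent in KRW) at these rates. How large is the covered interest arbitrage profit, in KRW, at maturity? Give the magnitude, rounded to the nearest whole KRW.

KRW 38,307,720

T = 15/12 years.
Invest the SEK and cover forward: 11,000,000 × 1.108250 × 120.29 = KRW 1,466,425,317.50.
Convert at spot and invest in KRW: 11,000,000 × 118.66 × 1.094125 = KRW 1,428,117,597.50.
The quoted forward overvalues SEK, so borrow KRW, buy SEK at spot, deposit the SEK at 8.66%, and sell the proceeds forward at 120.29.
The gap between the two covered legs is KRW 38,307,720.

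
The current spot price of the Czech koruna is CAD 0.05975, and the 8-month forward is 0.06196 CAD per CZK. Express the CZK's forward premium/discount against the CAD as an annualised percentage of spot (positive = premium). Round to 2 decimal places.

+5.55%

T = 8/12 years.
Period premium: (0.06196 − 0.05975)/0.05975 = 0.0369874.
Annualise by dividing by T: 0.0369874 / (8/12) = 0.055481 → 5.55%.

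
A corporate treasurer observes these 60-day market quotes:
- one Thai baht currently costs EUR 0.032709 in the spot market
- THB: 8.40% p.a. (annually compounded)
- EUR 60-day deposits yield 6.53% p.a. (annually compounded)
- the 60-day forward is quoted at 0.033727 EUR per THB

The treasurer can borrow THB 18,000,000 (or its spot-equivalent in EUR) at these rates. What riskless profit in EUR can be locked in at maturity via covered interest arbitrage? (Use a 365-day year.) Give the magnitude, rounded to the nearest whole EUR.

T = 60/365 years.
Invest the THB and cover forward: 18,000,000 × 1.01334712 × 0.033727 = EUR 615,188.85.
Convert at spot and invest in EUR: 18,000,000 × 0.032709 × 1.01045257 = EUR 594,916.08.
The quoted forward overvalues THB, so borrow EUR, buy THB at spot, deposit the THB at 8.40%, and sell the proceeds forward at 0.033727.
Profit = 615,188.85 − 594,916.08 = EUR 20,273.

EUR 20,273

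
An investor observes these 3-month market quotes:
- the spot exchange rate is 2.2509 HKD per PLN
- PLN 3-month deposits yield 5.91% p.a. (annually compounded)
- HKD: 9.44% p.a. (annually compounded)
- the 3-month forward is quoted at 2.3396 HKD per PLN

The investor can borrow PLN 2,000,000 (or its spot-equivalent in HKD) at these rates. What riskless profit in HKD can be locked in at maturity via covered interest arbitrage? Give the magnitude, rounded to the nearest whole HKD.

T = 3/12 years.
Route A — deposit PLN, sell forward: 2,000,000 × 1.014458399 × 2.3396 = HKD 4,746,853.74.
Route B — convert at spot, deposit HKD: 2,000,000 × 2.2509 × 1.022807776 = HKD 4,604,476.05.
The quoted forward overvalues PLN, so borrow HKD, buy PLN at spot, deposit the PLN at 5.91%, and sell the proceeds forward at 2.3396.
The gap between the two covered legs is HKD 142,378.

HKD 142,378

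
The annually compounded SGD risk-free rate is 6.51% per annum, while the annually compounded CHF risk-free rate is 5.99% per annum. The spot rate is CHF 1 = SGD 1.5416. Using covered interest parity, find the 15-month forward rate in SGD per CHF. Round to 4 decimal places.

1.5511

T = 15/12 years.
Growth of 1 SGD over T: (1 + 0.0651)^(15/12) = 1.0820267.
Growth of 1 CHF over T: (1 + 0.0599)^(15/12) = 1.0754274.
Forward (SGD per CHF) = 1.5416 × 1.0820267 / 1.0754274 = 1.551060.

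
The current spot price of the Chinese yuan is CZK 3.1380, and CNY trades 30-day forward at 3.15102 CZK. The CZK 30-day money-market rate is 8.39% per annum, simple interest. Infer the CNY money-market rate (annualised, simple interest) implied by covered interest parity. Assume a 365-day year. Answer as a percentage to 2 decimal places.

T = 30/365 years.
CIP gives F = S · g_CZK/g_CNY, so g_CZK/g_CNY = 3.15102/3.138 = 1.0041491.
CZK growth factor: 1 + 0.0839×30/365 = 1.0068959.
So the CNY growth factor = 1.0027355.
(1.0027355 − 1)/T = 0.033282, i.e. 3.33%.

3.33%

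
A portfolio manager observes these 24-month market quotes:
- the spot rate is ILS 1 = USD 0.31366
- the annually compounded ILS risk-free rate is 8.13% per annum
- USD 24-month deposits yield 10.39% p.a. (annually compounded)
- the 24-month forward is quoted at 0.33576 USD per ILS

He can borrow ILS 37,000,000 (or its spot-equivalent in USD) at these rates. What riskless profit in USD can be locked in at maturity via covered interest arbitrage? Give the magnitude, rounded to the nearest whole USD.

USD 382,923

T = 2 years.
Route A — deposit ILS, sell forward: 37,000,000 × 1.16920969 × 0.33576 = USD 14,525,232.28.
Route B — convert at spot, deposit USD: 37,000,000 × 0.31366 × 1.21859521 = USD 14,142,309.22.
The quoted forward overvalues ILS, so borrow USD, buy ILS at spot, deposit the ILS at 8.13%, and sell the proceeds forward at 0.33576.
Profit = 14,525,232.28 − 14,142,309.22 = USD 382,923.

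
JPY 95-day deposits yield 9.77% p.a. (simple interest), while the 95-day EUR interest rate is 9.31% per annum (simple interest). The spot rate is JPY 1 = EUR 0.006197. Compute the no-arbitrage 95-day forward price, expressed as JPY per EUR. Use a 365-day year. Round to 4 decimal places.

T = 95/365 years.
EUR accumulates by 1 + 0.0931×95/365 = 1.024231507.
JPY growth factor: 1 + 0.0977×95/365 = 1.025428767.
CIP: F = S · (grow EUR)/(grow JPY) = 0.006197 × 1.024231507/1.025428767 = 0.00618976457 EUR per JPY.
Quoted the other way: 1/0.00618976457 = 161.5570 JPY per EUR.

161.5570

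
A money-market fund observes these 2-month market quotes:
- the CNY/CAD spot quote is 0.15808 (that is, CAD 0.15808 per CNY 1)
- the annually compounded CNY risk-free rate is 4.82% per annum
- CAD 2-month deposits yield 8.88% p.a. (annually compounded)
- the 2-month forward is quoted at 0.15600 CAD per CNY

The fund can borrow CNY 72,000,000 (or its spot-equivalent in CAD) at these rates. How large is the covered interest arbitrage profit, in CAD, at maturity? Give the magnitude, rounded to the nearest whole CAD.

CAD 223,826

T = 2/12 years.
Keep in CNY, deliver into the forward: 72,000,000·1.007876593·0.15600 = CAD 11,320,469.89.
Swap to CAD now, deposit: 72,000,000·0.15808·1.014280366 = CAD 11,544,295.70.
The quoted forward undervalues CNY, so borrow CNY, convert to CAD at spot, deposit the CAD at 8.88%, and buy CNY forward at 0.15600 to cover the loan.
Arbitrage profit = |11,320,469.89 − 11,544,295.70| = CAD 223,826.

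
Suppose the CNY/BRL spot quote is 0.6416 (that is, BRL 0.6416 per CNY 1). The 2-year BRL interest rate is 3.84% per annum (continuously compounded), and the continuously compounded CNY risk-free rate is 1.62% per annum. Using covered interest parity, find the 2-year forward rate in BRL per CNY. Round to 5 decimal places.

T = 2 years.
Growth of 1 BRL over T: e^(0.0384×2) = 1.0798261.
Growth of 1 CNY over T: e^(0.0162×2) = 1.0329306.
Forward (BRL per CNY) = 0.6416 × 1.0798261 / 1.0329306 = 0.6707289.

0.67073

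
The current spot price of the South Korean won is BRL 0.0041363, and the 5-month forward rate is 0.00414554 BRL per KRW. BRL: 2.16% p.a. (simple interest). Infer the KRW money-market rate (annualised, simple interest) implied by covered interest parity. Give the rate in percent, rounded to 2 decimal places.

1.62%

T = 5/12 years.
F/S = 0.00414554/0.0041363 = 1.0022339 = (growth of BRL) / (growth of KRW).
BRL growth factor: 1 + 0.0216×5/12 = 1.009000.
So the KRW growth factor = 1.006751.
r = (1.006751 − 1)/(5/12) = 0.016202 → 1.62%.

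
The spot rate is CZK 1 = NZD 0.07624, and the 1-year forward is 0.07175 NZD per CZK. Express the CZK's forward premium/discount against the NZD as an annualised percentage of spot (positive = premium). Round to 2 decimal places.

T = 1 year.
Period premium: (0.07175 − 0.07624)/0.07624 = -0.0588930.
Annualise by dividing by T: -0.0588930 / 1 = -0.058893 → -5.89%.

-5.89%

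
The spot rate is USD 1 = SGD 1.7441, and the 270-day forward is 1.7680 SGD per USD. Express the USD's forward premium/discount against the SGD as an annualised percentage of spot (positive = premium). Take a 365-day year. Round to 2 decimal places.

T = 270/365 years.
USD trades forward at +1.37033% vs spot over the period.
Annualise by dividing by T: 0.0137033 / (270/365) = 0.018525 → 1.85%.

+1.85%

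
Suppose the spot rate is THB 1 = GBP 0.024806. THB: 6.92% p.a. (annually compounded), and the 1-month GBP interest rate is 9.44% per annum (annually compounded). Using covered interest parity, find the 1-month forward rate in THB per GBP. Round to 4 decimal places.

40.2346

T = 1/12 years.
GBP accumulates by (1 + 0.0944)^(1/12) = 1.00754551.
THB accumulates by (1 + 0.0692)^(1/12) = 1.00559147.
CIP: F = S · (grow GBP)/(grow THB) = 0.024806 × 1.00754551/1.00559147 = 0.024854202 GBP per THB.
Invert for THB per GBP: 1 / 0.024854202 = 40.2346.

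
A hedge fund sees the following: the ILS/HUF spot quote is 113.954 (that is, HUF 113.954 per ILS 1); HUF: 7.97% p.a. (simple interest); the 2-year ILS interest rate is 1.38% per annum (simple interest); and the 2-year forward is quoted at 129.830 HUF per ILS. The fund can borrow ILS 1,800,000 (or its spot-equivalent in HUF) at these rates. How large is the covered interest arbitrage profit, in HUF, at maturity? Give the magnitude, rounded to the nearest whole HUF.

T = 2 years.
Route A — deposit ILS, sell forward: 1,800,000 × 1.027600 × 129.830 = HUF 240,143,954.40.
Route B — convert at spot, deposit HUF: 1,800,000 × 113.954 × 1.159400 = HUF 237,812,881.68.
The quoted forward overvalues ILS, so borrow HUF, buy ILS at spot, deposit the ILS at 1.38%, and sell the proceeds forward at 129.830.
The gap between the two covered legs is HUF 2,331,073.

HUF 2,331,073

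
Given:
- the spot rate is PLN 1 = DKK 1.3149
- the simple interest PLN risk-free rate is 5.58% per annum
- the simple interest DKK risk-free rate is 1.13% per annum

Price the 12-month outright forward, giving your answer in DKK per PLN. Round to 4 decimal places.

1.2595

T = 1 year.
DKK growth factor: 1 + 0.0113×1 = 1.011300.
PLN growth factor: 1 + 0.0558×1 = 1.055800.
CIP: F = S · (grow DKK)/(grow PLN) = 1.3149 × 1.011300/1.055800 = 1.259479 DKK per PLN.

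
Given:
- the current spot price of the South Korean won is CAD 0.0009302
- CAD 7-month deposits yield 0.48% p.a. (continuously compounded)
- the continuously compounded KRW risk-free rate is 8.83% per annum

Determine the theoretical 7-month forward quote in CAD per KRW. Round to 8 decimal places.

0.00088598

T = 7/12 years.
CAD growth factor: e^(0.0048×7/12) = 1.0028039.
Growth of 1 KRW over T: e^(0.0883×7/12) = 1.052858.
CIP: F = S · (grow CAD)/(grow KRW) = 0.0009302 × 1.0028039/1.052858 = 0.0008859772 CAD per KRW.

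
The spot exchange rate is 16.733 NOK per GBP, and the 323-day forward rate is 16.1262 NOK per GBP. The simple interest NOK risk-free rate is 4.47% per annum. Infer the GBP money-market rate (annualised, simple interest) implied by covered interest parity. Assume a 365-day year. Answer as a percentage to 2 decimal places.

8.89%

T = 323/365 years.
F/S = 16.1262/16.733 = 0.9637363 = (growth of NOK) / (growth of GBP).
NOK growth factor: 1 + 0.0447×323/365 = 1.0395564.
That pins the GBP growth at 1.0786731.
r = (1.0786731 − 1)/(323/365) = 0.088903 → 8.89%.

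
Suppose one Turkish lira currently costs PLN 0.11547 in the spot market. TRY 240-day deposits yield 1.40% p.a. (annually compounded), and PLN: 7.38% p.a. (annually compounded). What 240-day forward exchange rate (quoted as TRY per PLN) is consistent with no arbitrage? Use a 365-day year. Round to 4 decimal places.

8.3400

T = 240/365 years.
Growth of 1 PLN over T: (1 + 0.0738)^(240/365) = 1.0479322.
Growth of 1 TRY over T: (1 + 0.0140)^(240/365) = 1.0091835.
Forward (PLN per TRY) = 0.11547 × 1.0479322 / 1.0091835 = 0.1199036.
Quoted the other way: 1/0.1199036 = 8.3400 TRY per PLN.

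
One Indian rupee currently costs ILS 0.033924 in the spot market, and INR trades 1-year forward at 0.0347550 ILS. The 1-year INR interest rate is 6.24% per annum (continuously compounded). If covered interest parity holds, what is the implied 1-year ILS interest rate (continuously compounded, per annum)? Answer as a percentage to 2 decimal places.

T = 1 year.
By CIP, F/S equals the ILS-to-INR growth ratio: 0.034755/0.033924 = 1.0244959.
The INR side grows by e^(0.0624×1) = 1.064388.
Hence g_ILS = 1.0904611.
r = ln(1.0904611)/1 = 0.086601 → 8.66%.

8.66%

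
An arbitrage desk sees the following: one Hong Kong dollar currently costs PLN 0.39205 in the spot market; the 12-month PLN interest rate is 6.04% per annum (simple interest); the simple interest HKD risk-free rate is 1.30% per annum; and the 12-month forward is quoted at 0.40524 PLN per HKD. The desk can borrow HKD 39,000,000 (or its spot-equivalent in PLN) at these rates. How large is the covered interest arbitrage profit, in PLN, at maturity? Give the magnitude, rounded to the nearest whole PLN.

PLN 203,646

T = 1 year.
Keep in HKD, deliver into the forward: 39,000,000·1.013000·0.40524 = PLN 16,009,816.68.
Swap to PLN now, deposit: 39,000,000·0.39205·1.060400 = PLN 16,213,462.98.
The quoted forward undervalues HKD, so borrow HKD, convert to PLN at spot, deposit the PLN at 6.04%, and buy HKD forward at 0.40524 to cover the loan.
The gap between the two covered legs is PLN 203,646.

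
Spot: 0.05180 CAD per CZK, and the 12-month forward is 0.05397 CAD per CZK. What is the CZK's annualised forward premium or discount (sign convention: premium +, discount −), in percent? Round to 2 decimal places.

+4.19%

T = 1 year.
(F − S)/S = (0.05397 − 0.0518)/0.0518 = 0.0418919.
Annualise by dividing by T: 0.0418919 / 1 = 0.041892 → 4.19%.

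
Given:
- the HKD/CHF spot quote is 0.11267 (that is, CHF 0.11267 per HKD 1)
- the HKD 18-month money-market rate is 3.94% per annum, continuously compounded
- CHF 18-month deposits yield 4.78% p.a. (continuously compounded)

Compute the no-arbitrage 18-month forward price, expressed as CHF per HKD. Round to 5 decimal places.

T = 18/12 years.
CHF accumulates by e^(0.0478×18/12) = 1.074333.
HKD growth factor: e^(0.0394×18/12) = 1.0608813.
So F = 0.11267 × 1.074333 / 1.0608813 = 0.1140986 (CHF/HKD).

0.11410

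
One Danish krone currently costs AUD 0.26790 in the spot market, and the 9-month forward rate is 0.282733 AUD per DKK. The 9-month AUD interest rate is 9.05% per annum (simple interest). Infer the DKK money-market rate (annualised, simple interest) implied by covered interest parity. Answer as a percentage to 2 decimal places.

T = 9/12 years.
By CIP, F/S equals the AUD-to-DKK growth ratio: 0.282733/0.2679 = 1.0553677.
The AUD side grows by 1 + 0.0905×9/12 = 1.067875.
Hence g_DKK = 1.0118511.
r = (1.0118511 − 1)/(9/12) = 0.015801 → 1.58%.

1.58%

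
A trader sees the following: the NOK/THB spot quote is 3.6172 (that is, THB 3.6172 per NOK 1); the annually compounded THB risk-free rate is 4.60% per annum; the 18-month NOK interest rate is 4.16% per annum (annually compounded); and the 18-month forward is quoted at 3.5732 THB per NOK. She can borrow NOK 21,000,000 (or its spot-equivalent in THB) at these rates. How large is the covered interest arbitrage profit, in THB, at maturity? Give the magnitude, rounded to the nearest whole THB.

T = 18/12 years.
Invest the NOK and cover forward: 21,000,000 × 1.0630445293 × 3.5732 = THB 79,767,884.95.
Convert at spot and invest in THB: 21,000,000 × 3.6172 × 1.0697875191 = THB 81,262,343.70.
The quoted forward undervalues NOK, so borrow NOK, convert to THB at spot, deposit the THB at 4.60%, and buy NOK forward at 3.5732 to cover the loan.
The gap between the two covered legs is THB 1,494,459.

THB 1,494,459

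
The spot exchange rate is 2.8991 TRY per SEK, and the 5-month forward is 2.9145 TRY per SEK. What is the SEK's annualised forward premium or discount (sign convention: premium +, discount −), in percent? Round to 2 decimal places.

+1.27%

T = 5/12 years.
(F − S)/S = (2.9145 − 2.8991)/2.8991 = 0.0053120.
Per annum: 0.0053120 / (5/12) = 0.012749 = 1.27%.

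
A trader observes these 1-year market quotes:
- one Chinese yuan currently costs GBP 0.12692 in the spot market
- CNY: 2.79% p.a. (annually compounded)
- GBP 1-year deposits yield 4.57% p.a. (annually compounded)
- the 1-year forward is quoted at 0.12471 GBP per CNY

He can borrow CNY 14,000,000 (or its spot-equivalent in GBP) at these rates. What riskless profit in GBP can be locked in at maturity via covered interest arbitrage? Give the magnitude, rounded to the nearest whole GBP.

GBP 63,432

T = 1 year.
Invest the CNY and cover forward: 14,000,000 × 1.027900 × 0.12471 = GBP 1,794,651.73.
Convert at spot and invest in GBP: 14,000,000 × 0.12692 × 1.045700 = GBP 1,858,083.42.
The quoted forward undervalues CNY, so borrow CNY, convert to GBP at spot, deposit the GBP at 4.57%, and buy CNY forward at 0.12471 to cover the loan.
Profit = 1,858,083.42 − 1,794,651.73 = GBP 63,432.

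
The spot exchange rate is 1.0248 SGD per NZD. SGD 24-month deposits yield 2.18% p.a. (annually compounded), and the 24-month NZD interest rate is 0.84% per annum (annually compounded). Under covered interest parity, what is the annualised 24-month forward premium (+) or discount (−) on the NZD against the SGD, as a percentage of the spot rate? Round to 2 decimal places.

+1.34%

T = 2 years.
F = S · g_SGD/g_NZD = 1.0248 × 1.0440752/1.0168706 = 1.0522167.
Annualised premium = (F − S)/S × (1/T) = (1.0522167 − 1.0248)/1.0248 ÷ 2 = 1.34%.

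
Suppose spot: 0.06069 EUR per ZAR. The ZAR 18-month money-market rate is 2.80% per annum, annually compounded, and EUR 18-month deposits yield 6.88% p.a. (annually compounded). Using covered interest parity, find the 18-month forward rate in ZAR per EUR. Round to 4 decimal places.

15.5428

T = 18/12 years.
EUR growth factor: (1 + 0.0688)^(18/12) = 1.10495519.
ZAR accumulates by (1 + 0.0280)^(18/12) = 1.04229264.
Forward (EUR per ZAR) = 0.06069 × 1.10495519 / 1.04229264 = 0.064338678.
Invert for ZAR per EUR: 1 / 0.064338678 = 15.5428.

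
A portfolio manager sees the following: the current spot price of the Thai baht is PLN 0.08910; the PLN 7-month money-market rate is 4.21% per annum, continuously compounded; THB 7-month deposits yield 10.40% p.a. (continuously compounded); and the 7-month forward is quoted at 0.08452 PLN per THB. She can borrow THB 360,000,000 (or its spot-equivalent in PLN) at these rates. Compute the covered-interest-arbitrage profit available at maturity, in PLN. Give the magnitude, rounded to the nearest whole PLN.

T = 7/12 years.
Invest the THB and cover forward: 360,000,000 × 1.0625446736 × 0.08452 = PLN 32,330,259.29.
Convert at spot and invest in PLN: 360,000,000 × 0.08910 × 1.024862373 = PLN 32,873,485.48.
The quoted forward undervalues THB, so borrow THB, convert to PLN at spot, deposit the PLN at 4.21%, and buy THB forward at 0.08452 to cover the loan.
The gap between the two covered legs is PLN 543,226.

PLN 543,226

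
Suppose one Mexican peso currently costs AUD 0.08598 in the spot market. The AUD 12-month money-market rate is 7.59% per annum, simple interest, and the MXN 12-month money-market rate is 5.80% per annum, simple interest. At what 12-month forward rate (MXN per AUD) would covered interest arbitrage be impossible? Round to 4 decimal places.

11.4371

T = 1 year.
Growth of 1 AUD over T: 1 + 0.0759×1 = 1.075900.
MXN accumulates by 1 + 0.0580×1 = 1.058000.
CIP: F = S · (grow AUD)/(grow MXN) = 0.08598 × 1.075900/1.058000 = 0.087434671 AUD per MXN.
Quoted the other way: 1/0.087434671 = 11.4371 MXN per AUD.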